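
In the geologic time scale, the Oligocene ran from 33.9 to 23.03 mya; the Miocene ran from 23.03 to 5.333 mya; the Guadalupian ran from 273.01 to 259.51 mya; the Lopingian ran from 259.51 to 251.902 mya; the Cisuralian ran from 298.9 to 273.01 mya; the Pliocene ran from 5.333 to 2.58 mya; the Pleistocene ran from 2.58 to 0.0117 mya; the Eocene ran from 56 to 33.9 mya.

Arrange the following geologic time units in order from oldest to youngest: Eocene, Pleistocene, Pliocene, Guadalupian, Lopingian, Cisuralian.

Cisuralian, Guadalupian, Lopingian, Eocene, Pliocene, Pleistocene

Read off each span (Ma): Eocene 56–33.9; Pleistocene 2.58–0.0117; Pliocene 5.333–2.58; Guadalupian 273.01–259.51; Lopingian 259.51–251.902; Cisuralian 298.9–273.01.
Larger Ma is older, so oldest→youngest is Cisuralian, Guadalupian, Lopingian, Eocene, Pliocene, Pleistocene.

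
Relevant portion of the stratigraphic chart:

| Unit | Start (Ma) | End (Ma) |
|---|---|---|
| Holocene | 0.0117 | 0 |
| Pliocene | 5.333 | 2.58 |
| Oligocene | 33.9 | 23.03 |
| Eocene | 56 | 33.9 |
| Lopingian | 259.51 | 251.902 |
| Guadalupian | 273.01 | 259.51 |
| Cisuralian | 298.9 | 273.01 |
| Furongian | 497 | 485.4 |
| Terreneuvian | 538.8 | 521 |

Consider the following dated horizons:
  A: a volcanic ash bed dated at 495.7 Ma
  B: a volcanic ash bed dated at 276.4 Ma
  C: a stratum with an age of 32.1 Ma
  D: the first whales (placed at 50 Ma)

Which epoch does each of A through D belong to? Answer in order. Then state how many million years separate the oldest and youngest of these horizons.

A — Furongian; B — Cisuralian; C — Oligocene; D — Eocene; span 463.6 million years

Match each age against the start–end ranges in the excerpt: A = 495.7 Ma → Furongian (497–485.4); B = 276.4 Ma → Cisuralian (298.9–273.01); C = 32.1 Ma → Oligocene (33.9–23.03); D = 50 Ma → Eocene (56–33.9).
The largest age is 495.7 Ma and the smallest is 32.1 Ma; their difference is 463.6 Myr.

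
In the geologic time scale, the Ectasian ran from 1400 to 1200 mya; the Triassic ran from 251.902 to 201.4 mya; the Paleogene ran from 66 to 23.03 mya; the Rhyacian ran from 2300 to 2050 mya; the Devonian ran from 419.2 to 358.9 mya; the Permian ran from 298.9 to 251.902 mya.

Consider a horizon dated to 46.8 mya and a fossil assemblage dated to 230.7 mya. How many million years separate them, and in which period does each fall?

183.9 million years apart; the first in the Paleogene, the second in the Triassic

Elapsed time: 230.7 − 46.8 = 183.9 Myr.
46.8 Ma lies within 66–23.03 Ma: Paleogene.
230.7 Ma lies within 251.902–201.4 Ma: Triassic.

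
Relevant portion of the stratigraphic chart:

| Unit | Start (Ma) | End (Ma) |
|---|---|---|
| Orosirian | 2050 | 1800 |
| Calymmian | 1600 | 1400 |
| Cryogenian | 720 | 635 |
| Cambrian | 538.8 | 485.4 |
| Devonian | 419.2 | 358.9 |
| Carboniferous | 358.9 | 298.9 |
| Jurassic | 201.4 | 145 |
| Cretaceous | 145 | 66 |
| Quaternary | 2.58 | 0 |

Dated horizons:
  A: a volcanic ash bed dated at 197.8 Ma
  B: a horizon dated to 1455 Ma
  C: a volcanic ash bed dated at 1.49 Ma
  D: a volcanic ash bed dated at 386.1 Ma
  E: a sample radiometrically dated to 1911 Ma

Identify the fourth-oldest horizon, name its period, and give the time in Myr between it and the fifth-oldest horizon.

A, in the Jurassic; 196.31 million years to C

Larger Ma means older, so oldest first: E 1911 > B 1455 > D 386.1 > A 197.8 > C 1.49.
Counting 4 along gives A (197.8 Ma); the excerpt puts that inside the Jurassic, 201.4–145 Ma.
Next in line is C (1.49 Ma), and 197.8 − 1.49 = 196.31 Myr.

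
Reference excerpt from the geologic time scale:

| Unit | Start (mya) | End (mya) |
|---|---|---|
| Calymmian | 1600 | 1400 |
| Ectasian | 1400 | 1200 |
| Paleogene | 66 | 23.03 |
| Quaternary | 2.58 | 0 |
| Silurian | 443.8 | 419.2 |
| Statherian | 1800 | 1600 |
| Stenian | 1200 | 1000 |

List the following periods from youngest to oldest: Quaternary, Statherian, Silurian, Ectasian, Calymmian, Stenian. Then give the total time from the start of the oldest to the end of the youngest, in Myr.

Quaternary, Silurian, Stenian, Ectasian, Calymmian, Statherian; total span 1800 Myr

From the excerpt: Quaternary 2.58–0; Statherian 1800–1600; Silurian 443.8–419.2; Ectasian 1400–1200; Calymmian 1600–1400; Stenian 1200–1000 (Ma).
Larger Ma is earlier, so the oldest is Statherian and the youngest is Quaternary; youngest to oldest: Quaternary, Silurian, Stenian, Ectasian, Calymmian, Statherian.
Oldest start 1800 minus youngest end 0 gives 1800 Myr overall.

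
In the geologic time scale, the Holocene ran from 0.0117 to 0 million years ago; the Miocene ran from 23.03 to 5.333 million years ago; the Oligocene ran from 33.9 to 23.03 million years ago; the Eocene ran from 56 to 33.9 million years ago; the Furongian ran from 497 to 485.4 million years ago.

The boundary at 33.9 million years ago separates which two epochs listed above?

The Eocene ends at 33.9 million years ago and the Oligocene begins at 33.9 million years ago, so they share that boundary.

Eocene and Oligocene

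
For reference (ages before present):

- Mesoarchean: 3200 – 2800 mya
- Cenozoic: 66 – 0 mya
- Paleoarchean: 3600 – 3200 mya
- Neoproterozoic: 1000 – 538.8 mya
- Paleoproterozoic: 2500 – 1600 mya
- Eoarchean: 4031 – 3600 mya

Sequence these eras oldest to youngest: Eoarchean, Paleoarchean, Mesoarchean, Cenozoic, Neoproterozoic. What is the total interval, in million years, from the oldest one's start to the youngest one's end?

Start ages (Ma): Eoarchean 4031, Paleoarchean 3600, Mesoarchean 3200, Neoproterozoic 1000, Cenozoic 66.
Ordered oldest to youngest: Eoarchean, Paleoarchean, Mesoarchean, Neoproterozoic, Cenozoic.
Span = 4031 − 0 = 4031 Myr.

Eoarchean, Paleoarchean, Mesoarchean, Neoproterozoic, Cenozoic; total span 4031 Myr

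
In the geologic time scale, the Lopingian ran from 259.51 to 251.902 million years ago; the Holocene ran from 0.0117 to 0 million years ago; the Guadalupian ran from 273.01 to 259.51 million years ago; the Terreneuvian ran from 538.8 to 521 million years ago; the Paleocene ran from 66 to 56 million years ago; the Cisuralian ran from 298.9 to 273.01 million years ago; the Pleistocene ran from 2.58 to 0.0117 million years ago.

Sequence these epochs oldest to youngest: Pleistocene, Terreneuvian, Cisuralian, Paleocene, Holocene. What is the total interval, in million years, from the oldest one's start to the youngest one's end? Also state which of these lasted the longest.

Terreneuvian → Cisuralian → Paleocene → Pleistocene → Holocene; total span 538.8 Myr; longest is Cisuralian

From the excerpt: Pleistocene 2.58–0.0117; Terreneuvian 538.8–521; Cisuralian 298.9–273.01; Paleocene 66–56; Holocene 0.0117–0 (Ma).
Larger Ma is earlier, so the oldest is Terreneuvian and the youngest is Holocene; oldest to youngest: Terreneuvian, Cisuralian, Paleocene, Pleistocene, Holocene.
Oldest start 538.8 minus youngest end 0 gives 538.8 Myr overall.
Individual lengths (start − end): Paleocene 10; Cisuralian 25.89; Terreneuvian 17.8; Pleistocene 2.5683; Holocene 0.0117. The largest is Cisuralian at 25.89 Myr.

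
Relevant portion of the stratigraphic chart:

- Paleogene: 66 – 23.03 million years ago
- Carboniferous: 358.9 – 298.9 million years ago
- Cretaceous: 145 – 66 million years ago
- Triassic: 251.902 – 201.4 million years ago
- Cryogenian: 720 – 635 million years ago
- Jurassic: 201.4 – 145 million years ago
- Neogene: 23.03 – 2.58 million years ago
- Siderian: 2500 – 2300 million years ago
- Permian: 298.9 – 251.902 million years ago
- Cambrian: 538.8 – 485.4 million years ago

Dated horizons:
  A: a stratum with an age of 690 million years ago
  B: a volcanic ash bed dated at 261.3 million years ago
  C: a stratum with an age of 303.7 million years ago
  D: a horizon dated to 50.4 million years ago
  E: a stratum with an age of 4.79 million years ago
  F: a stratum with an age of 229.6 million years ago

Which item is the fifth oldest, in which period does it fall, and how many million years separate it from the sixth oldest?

Larger Ma means older, so oldest first: A 690 > C 303.7 > B 261.3 > F 229.6 > D 50.4 > E 4.79.
Counting 5 along gives D (50.4 Ma); the excerpt puts that inside the Paleogene, 66–23.03 Ma.
Next in line is E (4.79 Ma), and 50.4 − 4.79 = 45.61 Myr.

D, in the Paleogene; 45.61 million years to E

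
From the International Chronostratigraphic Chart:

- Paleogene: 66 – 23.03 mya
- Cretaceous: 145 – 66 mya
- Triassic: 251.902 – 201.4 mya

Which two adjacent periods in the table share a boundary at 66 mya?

Cretaceous and Paleogene

The Cretaceous ends at 66 mya and the Paleogene begins at 66 mya, so they share that boundary.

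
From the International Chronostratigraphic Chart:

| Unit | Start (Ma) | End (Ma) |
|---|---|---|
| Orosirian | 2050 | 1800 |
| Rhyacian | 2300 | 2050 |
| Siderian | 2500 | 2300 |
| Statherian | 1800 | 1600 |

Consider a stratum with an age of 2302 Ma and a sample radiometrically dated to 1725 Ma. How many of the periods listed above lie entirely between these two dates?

The older date is 2302 Ma and the younger is 1725 Ma.
Periods with start < 2302 and end > 1725 Ma: Rhyacian (2300–2050), Orosirian (2050–1800).
That is 2 complete periods.

2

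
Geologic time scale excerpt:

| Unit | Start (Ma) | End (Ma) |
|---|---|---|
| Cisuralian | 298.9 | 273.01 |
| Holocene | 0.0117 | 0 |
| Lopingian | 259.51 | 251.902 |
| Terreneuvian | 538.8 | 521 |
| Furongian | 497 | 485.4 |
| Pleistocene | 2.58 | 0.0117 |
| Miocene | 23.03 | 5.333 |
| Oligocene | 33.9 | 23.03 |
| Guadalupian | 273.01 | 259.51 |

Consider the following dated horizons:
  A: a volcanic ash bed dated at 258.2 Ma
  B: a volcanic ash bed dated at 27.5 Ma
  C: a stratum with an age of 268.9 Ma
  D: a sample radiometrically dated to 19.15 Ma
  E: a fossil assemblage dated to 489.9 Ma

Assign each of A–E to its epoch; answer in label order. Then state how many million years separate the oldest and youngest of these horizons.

A — Lopingian; B — Oligocene; C — Guadalupian; D — Miocene; E — Furongian; span 470.75 million years

Match each age against the start–end ranges in the excerpt: A = 258.2 Ma → Lopingian (259.51–251.902); B = 27.5 Ma → Oligocene (33.9–23.03); C = 268.9 Ma → Guadalupian (273.01–259.51); D = 19.15 Ma → Miocene (23.03–5.333); E = 489.9 Ma → Furongian (497–485.4).
The largest age is 489.9 Ma and the smallest is 19.15 Ma; their difference is 470.75 Myr.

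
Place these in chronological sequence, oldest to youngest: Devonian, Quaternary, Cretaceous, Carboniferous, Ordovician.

Era membership (oldest first within each) — Paleozoic: Ordovician, Devonian, Carboniferous; Mesozoic: Cretaceous; Cenozoic: Quaternary. Paleozoic precedes Mesozoic, which precedes Cenozoic. Concatenating the groups in that era order gives oldest to youngest directly.

Ordovician → Devonian → Carboniferous → Cretaceous → Quaternary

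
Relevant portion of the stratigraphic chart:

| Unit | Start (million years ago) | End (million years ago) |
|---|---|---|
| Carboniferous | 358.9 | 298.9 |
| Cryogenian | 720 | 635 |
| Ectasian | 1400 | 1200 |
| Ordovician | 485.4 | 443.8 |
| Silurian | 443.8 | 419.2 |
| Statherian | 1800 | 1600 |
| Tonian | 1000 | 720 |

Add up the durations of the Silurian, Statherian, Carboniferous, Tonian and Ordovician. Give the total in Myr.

606.2 million years

Duration is start − end for each: (443.8 − 419.2) + (1800 − 1600) + (358.9 − 298.9) + (1000 − 720) + (485.4 − 443.8).
That is 24.6 + 200 + 60 + 280 + 41.6, which totals 606.2 million years.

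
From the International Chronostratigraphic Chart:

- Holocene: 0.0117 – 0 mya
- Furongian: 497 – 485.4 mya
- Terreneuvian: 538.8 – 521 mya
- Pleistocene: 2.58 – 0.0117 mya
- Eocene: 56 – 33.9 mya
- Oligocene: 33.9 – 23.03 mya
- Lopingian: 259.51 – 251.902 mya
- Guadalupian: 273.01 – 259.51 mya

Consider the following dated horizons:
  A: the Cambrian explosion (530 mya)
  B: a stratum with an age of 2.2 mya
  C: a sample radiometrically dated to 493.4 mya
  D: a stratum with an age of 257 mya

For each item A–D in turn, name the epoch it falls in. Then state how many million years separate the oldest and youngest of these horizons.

Match each age against the start–end ranges in the excerpt: A = 530 Ma → Terreneuvian (538.8–521); B = 2.2 Ma → Pleistocene (2.58–0.0117); C = 493.4 Ma → Furongian (497–485.4); D = 257 Ma → Lopingian (259.51–251.902).
The largest age is 530 Ma and the smallest is 2.2 Ma; their difference is 527.8 Myr.

A — Terreneuvian; B — Pleistocene; C — Furongian; D — Lopingian; span 527.8 million years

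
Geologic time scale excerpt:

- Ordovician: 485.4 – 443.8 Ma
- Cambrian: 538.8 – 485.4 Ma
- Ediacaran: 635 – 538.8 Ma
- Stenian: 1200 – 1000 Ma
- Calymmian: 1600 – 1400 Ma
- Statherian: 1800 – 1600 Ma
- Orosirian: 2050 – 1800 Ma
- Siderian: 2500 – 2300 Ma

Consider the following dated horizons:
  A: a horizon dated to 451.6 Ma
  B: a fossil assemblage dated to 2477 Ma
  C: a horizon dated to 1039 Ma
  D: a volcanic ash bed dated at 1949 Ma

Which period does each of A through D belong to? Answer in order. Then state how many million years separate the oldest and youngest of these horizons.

A — Ordovician; B — Siderian; C — Stenian; D — Orosirian; span 2025.4 million years

Match each age against the start–end ranges in the excerpt: A = 451.6 Ma → Ordovician (485.4–443.8); B = 2477 Ma → Siderian (2500–2300); C = 1039 Ma → Stenian (1200–1000); D = 1949 Ma → Orosirian (2050–1800).
The largest age is 2477 Ma and the smallest is 451.6 Ma; their difference is 2025.4 Myr.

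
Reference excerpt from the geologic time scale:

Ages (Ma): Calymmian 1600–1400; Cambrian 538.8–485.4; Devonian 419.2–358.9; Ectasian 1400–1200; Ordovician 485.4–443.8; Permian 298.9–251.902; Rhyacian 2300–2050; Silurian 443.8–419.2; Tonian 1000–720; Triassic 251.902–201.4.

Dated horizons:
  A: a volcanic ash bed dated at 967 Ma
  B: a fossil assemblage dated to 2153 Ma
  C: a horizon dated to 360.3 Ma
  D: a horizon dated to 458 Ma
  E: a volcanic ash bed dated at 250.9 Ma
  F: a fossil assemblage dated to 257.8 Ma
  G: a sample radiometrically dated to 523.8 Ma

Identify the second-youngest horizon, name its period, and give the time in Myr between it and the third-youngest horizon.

Smaller Ma means younger, so youngest first: E 250.9 < F 257.8 < C 360.3 < D 458 < G 523.8 < A 967 < B 2153.
Counting 2 along gives F (257.8 Ma); the excerpt puts that inside the Permian, 298.9–251.902 Ma.
Next in line is C (360.3 Ma), and 360.3 − 257.8 = 102.5 Myr.

F, in the Permian; 102.5 million years to C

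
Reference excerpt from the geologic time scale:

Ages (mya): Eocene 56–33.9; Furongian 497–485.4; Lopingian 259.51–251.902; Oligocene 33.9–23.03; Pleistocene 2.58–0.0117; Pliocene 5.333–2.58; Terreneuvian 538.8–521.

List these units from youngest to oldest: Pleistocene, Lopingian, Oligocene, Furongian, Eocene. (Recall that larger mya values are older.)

The oldest of these is Furongian (starts 497 Ma) and the youngest is Pleistocene (ends 0.0117 Ma).
In between, by decreasing start age: Lopingian (259.51), Eocene (56), Oligocene (33.9).
Listing youngest first means reversing that sequence.

Pleistocene, Oligocene, Eocene, Lopingian, Furongian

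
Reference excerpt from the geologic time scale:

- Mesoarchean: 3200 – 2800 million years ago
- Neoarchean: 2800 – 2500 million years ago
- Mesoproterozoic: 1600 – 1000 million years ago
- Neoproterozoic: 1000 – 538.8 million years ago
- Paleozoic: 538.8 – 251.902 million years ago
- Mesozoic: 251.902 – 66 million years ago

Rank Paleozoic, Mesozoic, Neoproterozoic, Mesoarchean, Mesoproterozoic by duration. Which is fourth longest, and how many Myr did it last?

Paleozoic, 286.898 million years

Durations: Paleozoic 286.898; Mesozoic 185.902; Neoproterozoic 461.2; Mesoarchean 400; Mesoproterozoic 600 Myr.
Sorted longest-first: Mesoproterozoic (600), Neoproterozoic (461.2), Mesoarchean (400), Paleozoic (286.898), Mesozoic (185.902).
The fourth longest is Paleozoic at 286.898 Myr.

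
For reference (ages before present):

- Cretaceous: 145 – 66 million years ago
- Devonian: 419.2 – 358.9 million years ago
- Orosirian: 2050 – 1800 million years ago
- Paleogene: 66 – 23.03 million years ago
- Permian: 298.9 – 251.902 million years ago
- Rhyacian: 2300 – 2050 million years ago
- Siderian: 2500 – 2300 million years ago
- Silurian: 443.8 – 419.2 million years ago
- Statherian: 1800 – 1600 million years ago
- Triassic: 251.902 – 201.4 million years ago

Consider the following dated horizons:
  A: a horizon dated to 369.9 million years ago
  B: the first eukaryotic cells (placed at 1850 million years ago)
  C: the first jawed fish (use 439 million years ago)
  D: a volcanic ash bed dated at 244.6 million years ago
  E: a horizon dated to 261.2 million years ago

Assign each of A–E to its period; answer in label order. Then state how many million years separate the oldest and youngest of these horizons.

A: 369.9 Ma lies in 419.2–358.9 Ma, so Devonian.
B: 1850 Ma lies in 2050–1800 Ma, so Orosirian.
C: 439 Ma lies in 443.8–419.2 Ma, so Silurian.
D: 244.6 Ma lies in 251.902–201.4 Ma, so Triassic.
E: 261.2 Ma lies in 298.9–251.902 Ma, so Permian.
Oldest = 1850 Ma, youngest = 244.6 Ma → span 1605.4 Myr.

A — Devonian; B — Orosirian; C — Silurian; D — Triassic; E — Permian; span 1605.4 million years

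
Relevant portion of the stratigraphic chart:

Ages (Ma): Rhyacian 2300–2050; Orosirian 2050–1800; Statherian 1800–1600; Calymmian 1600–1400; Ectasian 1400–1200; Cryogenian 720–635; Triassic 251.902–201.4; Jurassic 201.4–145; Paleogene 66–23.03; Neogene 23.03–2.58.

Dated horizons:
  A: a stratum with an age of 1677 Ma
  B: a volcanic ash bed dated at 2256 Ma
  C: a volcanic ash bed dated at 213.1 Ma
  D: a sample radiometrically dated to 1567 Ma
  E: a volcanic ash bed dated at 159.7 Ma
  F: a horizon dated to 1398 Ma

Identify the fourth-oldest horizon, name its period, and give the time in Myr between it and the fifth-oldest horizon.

F, in the Ectasian; 1184.9 million years to C

Larger Ma means older, so oldest first: B 2256 > A 1677 > D 1567 > F 1398 > C 213.1 > E 159.7.
Counting 4 along gives F (1398 Ma); the excerpt puts that inside the Ectasian, 1400–1200 Ma.
Next in line is C (213.1 Ma), and 1398 − 213.1 = 1184.9 Myr.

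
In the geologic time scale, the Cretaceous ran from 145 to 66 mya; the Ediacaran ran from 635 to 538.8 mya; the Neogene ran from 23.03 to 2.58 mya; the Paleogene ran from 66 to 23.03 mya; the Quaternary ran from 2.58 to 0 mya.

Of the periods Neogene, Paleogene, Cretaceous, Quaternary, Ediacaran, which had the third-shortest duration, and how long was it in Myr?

Durations: Neogene 20.45; Paleogene 42.97; Cretaceous 79; Quaternary 2.58; Ediacaran 96.2 Myr.
Sorted shortest-first: Quaternary (2.58), Neogene (20.45), Paleogene (42.97), Cretaceous (79), Ediacaran (96.2).
The third shortest is Paleogene at 42.97 Myr.

Paleogene, 42.97 million years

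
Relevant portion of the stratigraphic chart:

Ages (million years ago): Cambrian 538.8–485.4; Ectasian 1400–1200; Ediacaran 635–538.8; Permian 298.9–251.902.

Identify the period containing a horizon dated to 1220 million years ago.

Ectasian

1220 Ma lies between 1400 and 1200 Ma, so it falls in the Ectasian.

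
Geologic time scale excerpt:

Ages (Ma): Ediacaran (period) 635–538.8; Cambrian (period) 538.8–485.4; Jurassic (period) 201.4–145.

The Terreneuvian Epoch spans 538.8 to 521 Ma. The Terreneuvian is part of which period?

Cambrian

The Terreneuvian (538.8–521 Ma) lies entirely within 538.8–485.4 Ma, the Cambrian Period.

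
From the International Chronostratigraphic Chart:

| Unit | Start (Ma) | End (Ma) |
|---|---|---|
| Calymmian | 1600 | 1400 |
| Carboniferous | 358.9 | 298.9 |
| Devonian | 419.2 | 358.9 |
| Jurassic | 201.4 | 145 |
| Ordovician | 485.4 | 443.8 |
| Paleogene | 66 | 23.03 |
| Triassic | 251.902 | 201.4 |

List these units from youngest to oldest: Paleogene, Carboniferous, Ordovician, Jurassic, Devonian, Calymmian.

Paleogene, Jurassic, Carboniferous, Devonian, Ordovician, Calymmian

The oldest of these is Calymmian (starts 1600 Ma) and the youngest is Paleogene (ends 23.03 Ma).
In between, by decreasing start age: Ordovician (485.4), Devonian (419.2), Carboniferous (358.9), Jurassic (201.4).
Listing youngest first means reversing that sequence.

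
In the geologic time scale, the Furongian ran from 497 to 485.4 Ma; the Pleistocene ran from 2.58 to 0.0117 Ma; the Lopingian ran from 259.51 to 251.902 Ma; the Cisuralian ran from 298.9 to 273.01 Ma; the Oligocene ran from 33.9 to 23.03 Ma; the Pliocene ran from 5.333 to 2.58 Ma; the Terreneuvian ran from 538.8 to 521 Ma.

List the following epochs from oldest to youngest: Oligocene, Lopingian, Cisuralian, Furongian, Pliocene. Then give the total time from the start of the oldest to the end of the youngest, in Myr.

Furongian, Cisuralian, Lopingian, Oligocene, Pliocene; total span 494.42 Myr

Start ages (Ma): Furongian 497, Cisuralian 298.9, Lopingian 259.51, Oligocene 33.9, Pliocene 5.333.
Ordered oldest to youngest: Furongian, Cisuralian, Lopingian, Oligocene, Pliocene.
Span = 497 − 2.58 = 494.42 Myr.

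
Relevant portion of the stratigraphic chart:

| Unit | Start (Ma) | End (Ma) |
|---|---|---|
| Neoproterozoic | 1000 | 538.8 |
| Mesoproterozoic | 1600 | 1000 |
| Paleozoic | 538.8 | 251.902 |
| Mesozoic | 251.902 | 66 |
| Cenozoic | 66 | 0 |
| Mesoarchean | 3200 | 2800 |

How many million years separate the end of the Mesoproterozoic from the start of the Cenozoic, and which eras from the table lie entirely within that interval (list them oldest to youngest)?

934 million years; Neoproterozoic, Paleozoic, Mesozoic

The Mesoproterozoic closes at 1000 Ma and the Cenozoic opens at 66 Ma, so the interval is 1000 − 66 = 934 Myr.
An era fits inside if it starts at or after 1000 Ma and ends at or before 66 Ma; oldest first that gives Neoproterozoic, Paleozoic, Mesozoic.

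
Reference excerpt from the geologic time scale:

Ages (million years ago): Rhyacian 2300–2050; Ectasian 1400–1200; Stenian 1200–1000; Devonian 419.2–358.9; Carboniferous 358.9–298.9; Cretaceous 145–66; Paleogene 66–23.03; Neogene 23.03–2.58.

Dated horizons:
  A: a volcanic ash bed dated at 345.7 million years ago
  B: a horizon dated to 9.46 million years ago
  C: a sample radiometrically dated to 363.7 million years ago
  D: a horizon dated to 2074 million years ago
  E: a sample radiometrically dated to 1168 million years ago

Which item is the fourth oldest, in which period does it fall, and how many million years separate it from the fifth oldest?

Sorted oldest-first by Ma: D (2074), E (1168), C (363.7), A (345.7), B (9.46).
The fourth oldest is A at 345.7 Ma, which lies in 358.9–298.9 Ma: the Carboniferous.
The fifth oldest is B at 9.46 Ma; separation = |345.7 − 9.46| = 336.24 Myr.

A, in the Carboniferous; 336.24 million years to B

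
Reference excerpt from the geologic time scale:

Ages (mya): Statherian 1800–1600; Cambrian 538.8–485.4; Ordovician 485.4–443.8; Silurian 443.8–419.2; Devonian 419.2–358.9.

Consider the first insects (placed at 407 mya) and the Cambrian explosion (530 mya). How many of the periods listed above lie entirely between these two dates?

2

530 Ma sits inside the Cambrian (538.8–485.4) and 407 Ma inside the Devonian (419.2–358.9); neither of those is wholly between the two dates.
The listed periods lying completely between them are Ordovician, Silurian — 2 in all.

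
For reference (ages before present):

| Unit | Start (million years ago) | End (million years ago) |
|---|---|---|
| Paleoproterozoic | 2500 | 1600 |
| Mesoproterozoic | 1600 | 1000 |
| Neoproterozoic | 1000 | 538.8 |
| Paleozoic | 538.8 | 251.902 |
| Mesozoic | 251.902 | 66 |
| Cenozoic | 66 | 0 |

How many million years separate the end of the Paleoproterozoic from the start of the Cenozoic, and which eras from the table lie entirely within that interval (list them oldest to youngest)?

1534 million years; Mesoproterozoic, Neoproterozoic, Paleozoic, Mesozoic

End of Paleoproterozoic = 1600 Ma; start of Cenozoic = 66 Ma.
Gap = 1600 − 66 = 1534 Myr.
Eras wholly inside 1600–66 Ma: Mesoproterozoic (1600–1000), Neoproterozoic (1000–538.8), Paleozoic (538.8–251.902), Mesozoic (251.902–66).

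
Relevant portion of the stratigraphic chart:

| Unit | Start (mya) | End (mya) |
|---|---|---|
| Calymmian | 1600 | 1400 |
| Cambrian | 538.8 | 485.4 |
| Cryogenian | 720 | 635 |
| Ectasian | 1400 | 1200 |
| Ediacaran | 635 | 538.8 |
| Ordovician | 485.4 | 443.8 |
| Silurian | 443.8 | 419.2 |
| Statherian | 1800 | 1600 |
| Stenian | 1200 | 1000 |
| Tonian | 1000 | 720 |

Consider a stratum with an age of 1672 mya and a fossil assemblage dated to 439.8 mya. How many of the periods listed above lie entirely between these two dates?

8

The older date is 1672 Ma and the younger is 439.8 Ma.
Periods with start < 1672 and end > 439.8 Ma: Calymmian (1600–1400), Ectasian (1400–1200), Stenian (1200–1000), Tonian (1000–720), Cryogenian (720–635), Ediacaran (635–538.8), Cambrian (538.8–485.4), Ordovician (485.4–443.8).
That is 8 complete periods.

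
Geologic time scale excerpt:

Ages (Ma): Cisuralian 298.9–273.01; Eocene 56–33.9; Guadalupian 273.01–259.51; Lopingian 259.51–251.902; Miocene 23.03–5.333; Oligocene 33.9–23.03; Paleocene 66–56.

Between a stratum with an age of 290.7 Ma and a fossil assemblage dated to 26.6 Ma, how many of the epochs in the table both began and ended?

290.7 Ma sits inside the Cisuralian (298.9–273.01) and 26.6 Ma inside the Oligocene (33.9–23.03); neither of those is wholly between the two dates.
The listed epochs lying completely between them are Guadalupian, Lopingian, Paleocene, Eocene — 4 in all.

4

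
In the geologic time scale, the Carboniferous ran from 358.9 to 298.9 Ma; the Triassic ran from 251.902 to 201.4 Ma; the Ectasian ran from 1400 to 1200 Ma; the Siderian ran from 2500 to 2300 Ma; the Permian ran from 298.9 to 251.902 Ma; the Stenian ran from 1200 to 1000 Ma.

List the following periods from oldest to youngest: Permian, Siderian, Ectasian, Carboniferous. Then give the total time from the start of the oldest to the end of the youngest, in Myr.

Siderian, Ectasian, Carboniferous, Permian; total span 2248.098 Myr

From the excerpt: Permian 298.9–251.902; Siderian 2500–2300; Ectasian 1400–1200; Carboniferous 358.9–298.9 (Ma).
Larger Ma is earlier, so the oldest is Siderian and the youngest is Permian; oldest to youngest: Siderian, Ectasian, Carboniferous, Permian.
Oldest start 2500 minus youngest end 251.902 gives 2248.098 Myr overall.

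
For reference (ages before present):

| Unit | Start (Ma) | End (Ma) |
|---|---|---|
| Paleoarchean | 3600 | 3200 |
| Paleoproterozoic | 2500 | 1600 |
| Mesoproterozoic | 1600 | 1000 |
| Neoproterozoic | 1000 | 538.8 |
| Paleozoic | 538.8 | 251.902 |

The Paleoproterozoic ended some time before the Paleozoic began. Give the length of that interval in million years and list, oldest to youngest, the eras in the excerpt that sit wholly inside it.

1061.2 million years; Mesoproterozoic, Neoproterozoic

End of Paleoproterozoic = 1600 Ma; start of Paleozoic = 538.8 Ma.
Gap = 1600 − 538.8 = 1061.2 Myr.
Eras wholly inside 1600–538.8 Ma: Mesoproterozoic (1600–1000), Neoproterozoic (1000–538.8).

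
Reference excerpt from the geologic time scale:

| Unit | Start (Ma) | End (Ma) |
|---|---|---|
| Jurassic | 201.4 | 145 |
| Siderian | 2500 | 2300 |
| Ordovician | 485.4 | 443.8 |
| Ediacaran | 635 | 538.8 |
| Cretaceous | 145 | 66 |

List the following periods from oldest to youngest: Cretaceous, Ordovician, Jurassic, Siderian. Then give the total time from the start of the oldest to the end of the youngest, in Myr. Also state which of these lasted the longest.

Start ages (Ma): Siderian 2500, Ordovician 485.4, Jurassic 201.4, Cretaceous 145.
Ordered oldest to youngest: Siderian, Ordovician, Jurassic, Cretaceous.
Span = 2500 − 66 = 2434 Myr.
Durations: Siderian 200, Jurassic 56.4, Ordovician 41.6, Cretaceous 79 → longest is Siderian (200 Myr).

Siderian, Ordovician, Jurassic, Cretaceous; total span 2434 Myr; longest is Siderian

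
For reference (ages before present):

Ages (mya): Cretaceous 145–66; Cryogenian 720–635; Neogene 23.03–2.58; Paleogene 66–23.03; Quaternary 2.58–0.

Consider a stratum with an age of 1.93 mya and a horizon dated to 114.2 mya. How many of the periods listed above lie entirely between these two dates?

The older date is 114.2 Ma and the younger is 1.93 Ma.
Periods with start < 114.2 and end > 1.93 Ma: Paleogene (66–23.03), Neogene (23.03–2.58).
That is 2 complete periods.

2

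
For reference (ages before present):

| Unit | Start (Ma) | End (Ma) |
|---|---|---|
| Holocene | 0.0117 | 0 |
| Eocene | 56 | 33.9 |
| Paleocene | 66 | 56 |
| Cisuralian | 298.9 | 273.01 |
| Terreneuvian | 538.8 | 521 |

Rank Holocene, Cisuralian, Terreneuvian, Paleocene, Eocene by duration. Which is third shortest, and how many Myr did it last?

Terreneuvian, 17.8 million years

Durations: Holocene 0.0117; Cisuralian 25.89; Terreneuvian 17.8; Paleocene 10; Eocene 22.1 Myr.
Sorted shortest-first: Holocene (0.0117), Paleocene (10), Terreneuvian (17.8), Eocene (22.1), Cisuralian (25.89).
The third shortest is Terreneuvian at 17.8 Myr.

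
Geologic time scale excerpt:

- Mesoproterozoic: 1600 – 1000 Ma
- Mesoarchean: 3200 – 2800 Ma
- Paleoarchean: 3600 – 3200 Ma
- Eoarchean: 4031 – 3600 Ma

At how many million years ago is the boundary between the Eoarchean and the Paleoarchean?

The Eoarchean ends and the Paleoarchean begins at 3600 Ma.

3600 Ma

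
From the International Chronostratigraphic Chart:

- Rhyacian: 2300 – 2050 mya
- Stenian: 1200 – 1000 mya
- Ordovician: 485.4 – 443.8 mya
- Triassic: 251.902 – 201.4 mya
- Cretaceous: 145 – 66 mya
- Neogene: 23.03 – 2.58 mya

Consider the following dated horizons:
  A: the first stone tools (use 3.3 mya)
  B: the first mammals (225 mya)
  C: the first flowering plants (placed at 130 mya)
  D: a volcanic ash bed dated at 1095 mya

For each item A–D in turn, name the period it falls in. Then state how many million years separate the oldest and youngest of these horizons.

A — Neogene; B — Triassic; C — Cretaceous; D — Stenian; span 1091.7 million years

Match each age against the start–end ranges in the excerpt: A = 3.3 Ma → Neogene (23.03–2.58); B = 225 Ma → Triassic (251.902–201.4); C = 130 Ma → Cretaceous (145–66); D = 1095 Ma → Stenian (1200–1000).
The largest age is 1095 Ma and the smallest is 3.3 Ma; their difference is 1091.7 Myr.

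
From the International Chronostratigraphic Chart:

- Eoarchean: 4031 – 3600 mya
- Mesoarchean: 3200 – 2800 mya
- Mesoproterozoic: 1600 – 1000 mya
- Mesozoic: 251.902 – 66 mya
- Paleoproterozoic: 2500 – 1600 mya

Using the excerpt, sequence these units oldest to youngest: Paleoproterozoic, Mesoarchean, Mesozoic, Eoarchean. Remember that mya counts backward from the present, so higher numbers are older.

The oldest of these is Eoarchean (starts 4031 Ma) and the youngest is Mesozoic (ends 66 Ma).
In between, by decreasing start age: Mesoarchean (3200), Paleoproterozoic (2500).

Eoarchean, then Mesoarchean, then Paleoproterozoic, then Mesozoic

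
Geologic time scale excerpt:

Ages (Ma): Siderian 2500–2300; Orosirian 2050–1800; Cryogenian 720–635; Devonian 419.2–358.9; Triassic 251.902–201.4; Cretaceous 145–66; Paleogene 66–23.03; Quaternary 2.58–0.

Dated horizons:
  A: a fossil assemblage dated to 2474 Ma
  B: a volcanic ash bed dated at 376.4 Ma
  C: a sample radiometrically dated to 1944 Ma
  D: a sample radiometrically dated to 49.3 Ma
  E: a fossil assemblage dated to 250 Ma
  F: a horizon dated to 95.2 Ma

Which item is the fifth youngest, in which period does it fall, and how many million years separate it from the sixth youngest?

Smaller Ma means younger, so youngest first: D 49.3 < F 95.2 < E 250 < B 376.4 < C 1944 < A 2474.
Counting 5 along gives C (1944 Ma); the excerpt puts that inside the Orosirian, 2050–1800 Ma.
Next in line is A (2474 Ma), and 2474 − 1944 = 530 Myr.

C, in the Orosirian; 530 million years to A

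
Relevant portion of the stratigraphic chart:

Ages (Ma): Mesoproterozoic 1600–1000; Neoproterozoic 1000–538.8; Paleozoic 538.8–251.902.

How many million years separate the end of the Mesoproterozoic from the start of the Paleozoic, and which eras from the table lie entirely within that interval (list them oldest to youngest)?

End of Mesoproterozoic = 1000 Ma; start of Paleozoic = 538.8 Ma.
Gap = 1000 − 538.8 = 461.2 Myr.
Eras wholly inside 1000–538.8 Ma: Neoproterozoic (1000–538.8).

461.2 million years; Neoproterozoic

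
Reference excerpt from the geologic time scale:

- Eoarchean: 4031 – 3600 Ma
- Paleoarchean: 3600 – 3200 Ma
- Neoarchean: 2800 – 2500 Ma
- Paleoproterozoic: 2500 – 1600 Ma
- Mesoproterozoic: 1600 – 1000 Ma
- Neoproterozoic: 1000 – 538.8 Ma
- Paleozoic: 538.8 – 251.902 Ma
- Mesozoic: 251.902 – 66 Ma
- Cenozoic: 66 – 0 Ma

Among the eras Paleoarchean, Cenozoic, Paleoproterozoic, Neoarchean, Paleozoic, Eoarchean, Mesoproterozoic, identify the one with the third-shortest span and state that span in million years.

Neoarchean, 300 million years

Start − end for each: Paleoarchean 3600 − 3200 = 400; Cenozoic 66 − 0 = 66; Paleoproterozoic 2500 − 1600 = 900; Neoarchean 2800 − 2500 = 300; Paleozoic 538.8 − 251.902 = 286.898; Eoarchean 4031 − 3600 = 431; Mesoproterozoic 1600 − 1000 = 600.
Ranking these from shortest: Cenozoic < Paleozoic < Neoarchean < Paleoarchean < Eoarchean < Mesoproterozoic < Paleoproterozoic.
Position 3 in that ranking is Neoarchean, which lasted 300 Myr.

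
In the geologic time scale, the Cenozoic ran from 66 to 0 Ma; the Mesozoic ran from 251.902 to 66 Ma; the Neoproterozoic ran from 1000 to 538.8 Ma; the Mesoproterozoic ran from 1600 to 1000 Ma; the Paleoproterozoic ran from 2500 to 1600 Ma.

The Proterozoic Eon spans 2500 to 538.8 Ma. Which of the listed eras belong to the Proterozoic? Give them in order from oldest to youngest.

Paleoproterozoic, Mesoproterozoic, Neoproterozoic

Eras with both bounds inside 2500–538.8 Ma: Paleoproterozoic (2500–1600), Mesoproterozoic (1600–1000), Neoproterozoic (1000–538.8).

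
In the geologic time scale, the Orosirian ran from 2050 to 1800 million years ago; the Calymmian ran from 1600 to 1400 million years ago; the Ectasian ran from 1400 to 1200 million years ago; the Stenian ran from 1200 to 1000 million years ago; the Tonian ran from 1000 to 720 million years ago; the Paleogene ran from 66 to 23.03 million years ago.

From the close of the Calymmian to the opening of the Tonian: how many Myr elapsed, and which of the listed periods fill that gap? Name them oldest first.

The Calymmian closes at 1400 Ma and the Tonian opens at 1000 Ma, so the interval is 1400 − 1000 = 400 Myr.
A period fits inside if it starts at or after 1400 Ma and ends at or before 1000 Ma; oldest first that gives Ectasian, Stenian.

400 million years; Ectasian, Stenian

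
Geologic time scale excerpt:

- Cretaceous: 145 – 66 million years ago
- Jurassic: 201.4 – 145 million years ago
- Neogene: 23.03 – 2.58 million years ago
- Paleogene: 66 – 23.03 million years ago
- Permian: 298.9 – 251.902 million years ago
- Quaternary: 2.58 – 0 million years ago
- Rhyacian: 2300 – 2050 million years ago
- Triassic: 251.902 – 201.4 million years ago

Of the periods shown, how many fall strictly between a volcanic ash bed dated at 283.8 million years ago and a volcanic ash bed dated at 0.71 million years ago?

5

283.8 Ma sits inside the Permian (298.9–251.902) and 0.71 Ma inside the Quaternary (2.58–0); neither of those is wholly between the two dates.
The listed periods lying completely between them are Triassic, Jurassic, Cretaceous, Paleogene, Neogene — 5 in all.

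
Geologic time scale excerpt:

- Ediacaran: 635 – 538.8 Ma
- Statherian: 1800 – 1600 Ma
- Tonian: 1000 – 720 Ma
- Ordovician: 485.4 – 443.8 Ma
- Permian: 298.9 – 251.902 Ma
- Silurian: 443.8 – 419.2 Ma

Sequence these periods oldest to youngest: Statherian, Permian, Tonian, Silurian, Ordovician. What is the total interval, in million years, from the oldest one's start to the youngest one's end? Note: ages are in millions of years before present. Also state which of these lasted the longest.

Start ages (Ma): Statherian 1800, Tonian 1000, Ordovician 485.4, Silurian 443.8, Permian 298.9.
Ordered oldest to youngest: Statherian, Tonian, Ordovician, Silurian, Permian.
Span = 1800 − 251.902 = 1548.098 Myr.
Durations: Statherian 200, Silurian 24.6, Ordovician 41.6, Tonian 280, Permian 46.998 → longest is Tonian (280 Myr).

Statherian → Tonian → Ordovician → Silurian → Permian; total span 1548.098 Myr; longest is Tonian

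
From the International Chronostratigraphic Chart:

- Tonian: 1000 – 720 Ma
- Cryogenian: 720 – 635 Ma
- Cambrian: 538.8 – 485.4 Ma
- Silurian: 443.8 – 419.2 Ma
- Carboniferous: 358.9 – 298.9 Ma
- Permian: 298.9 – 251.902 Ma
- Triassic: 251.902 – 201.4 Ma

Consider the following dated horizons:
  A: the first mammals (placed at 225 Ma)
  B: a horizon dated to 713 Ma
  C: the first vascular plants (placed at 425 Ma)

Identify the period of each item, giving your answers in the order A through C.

A: 225 Ma lies in 251.902–201.4 Ma, so Triassic.
B: 713 Ma lies in 720–635 Ma, so Cryogenian.
C: 425 Ma lies in 443.8–419.2 Ma, so Silurian.

A — Triassic; B — Cryogenian; C — Silurian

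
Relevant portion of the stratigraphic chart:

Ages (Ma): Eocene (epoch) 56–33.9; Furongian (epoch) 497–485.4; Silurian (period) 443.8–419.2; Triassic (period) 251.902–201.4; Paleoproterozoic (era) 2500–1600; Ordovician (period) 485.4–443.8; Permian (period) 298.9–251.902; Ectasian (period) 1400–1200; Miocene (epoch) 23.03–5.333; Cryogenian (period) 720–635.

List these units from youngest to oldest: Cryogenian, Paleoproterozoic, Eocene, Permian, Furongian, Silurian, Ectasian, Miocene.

Miocene → Eocene → Permian → Silurian → Furongian → Cryogenian → Ectasian → Paleoproterozoic

The oldest of these is Paleoproterozoic (starts 2500 Ma) and the youngest is Miocene (ends 5.333 Ma).
In between, by decreasing start age: Ectasian (1400), Cryogenian (720), Furongian (497), Silurian (443.8), Permian (298.9), Eocene (56).
Listing youngest first means reversing that sequence.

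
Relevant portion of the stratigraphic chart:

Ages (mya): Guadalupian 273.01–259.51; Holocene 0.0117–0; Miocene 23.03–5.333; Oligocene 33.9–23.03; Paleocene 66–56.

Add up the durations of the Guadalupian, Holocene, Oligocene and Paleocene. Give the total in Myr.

34.3817 million years

Each duration: Guadalupian = 13.5; Holocene = 0.0117; Oligocene = 10.87; Paleocene = 10.
Sum: 13.5 + 0.0117 + 10.87 + 10 = 34.3817 Myr.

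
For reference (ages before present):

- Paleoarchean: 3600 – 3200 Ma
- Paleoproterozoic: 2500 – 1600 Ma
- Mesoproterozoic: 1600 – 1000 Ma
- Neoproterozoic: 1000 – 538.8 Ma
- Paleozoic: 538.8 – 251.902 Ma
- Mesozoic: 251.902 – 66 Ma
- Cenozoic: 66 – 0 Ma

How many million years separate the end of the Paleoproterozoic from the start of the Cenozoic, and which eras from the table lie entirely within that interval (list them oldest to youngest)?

1534 million years; Mesoproterozoic, Neoproterozoic, Paleozoic, Mesozoic

The Paleoproterozoic closes at 1600 Ma and the Cenozoic opens at 66 Ma, so the interval is 1600 − 66 = 1534 Myr.
An era fits inside if it starts at or after 1600 Ma and ends at or before 66 Ma; oldest first that gives Mesoproterozoic, Neoproterozoic, Paleozoic, Mesozoic.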